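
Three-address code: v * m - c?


Break into single-operator statements:
t1 = v * m
t2 = t1 - c


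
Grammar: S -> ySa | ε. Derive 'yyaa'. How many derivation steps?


Derivation: S => ySa => yySaa => yyaa
Steps: 3


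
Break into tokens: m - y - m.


Scan left to right, longest-match per lexeme
Tokens: ID(m), OP(-), ID(y), OP(-), ID(m)


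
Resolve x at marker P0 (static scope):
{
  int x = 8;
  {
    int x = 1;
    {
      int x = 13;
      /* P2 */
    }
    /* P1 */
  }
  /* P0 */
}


x declared in the same block as P0
x = 8


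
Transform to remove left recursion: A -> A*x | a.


Left-recursive alternatives: A*x; non-recursive: a
Introduce A': A -> aA', A' -> *xA' | ε


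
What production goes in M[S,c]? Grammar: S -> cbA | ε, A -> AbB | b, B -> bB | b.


For [S, c]: 'c' ∈ FIRST(cbA)
Entry: S -> cbA


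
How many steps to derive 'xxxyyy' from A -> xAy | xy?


Derivation: A => xAy => xxAyy => xxxyyy
Steps: 3


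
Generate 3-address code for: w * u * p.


Break into single-operator statements:
t1 = w * u
t2 = t1 * p


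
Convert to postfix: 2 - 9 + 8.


Left to right (same or higher precedence on left)
Postfix: 2 9 - 8 +


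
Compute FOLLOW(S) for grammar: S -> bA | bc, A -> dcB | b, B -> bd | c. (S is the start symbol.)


$ ∈ FOLLOW(S). For each A -> αBβ: add FIRST(β)\{ε} to FOLLOW(B); if β nullable, add FOLLOW(A).
FOLLOW(S) = {$}


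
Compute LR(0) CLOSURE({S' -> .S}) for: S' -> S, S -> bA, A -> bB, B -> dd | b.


Start: S' -> .S
For each item with dot before a nonterminal B, add B -> .γ for every B-production
Closure: [S' -> .S, S -> .bA]


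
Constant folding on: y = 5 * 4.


5 * 4 = 20 at compile time
Optimized: y = 20


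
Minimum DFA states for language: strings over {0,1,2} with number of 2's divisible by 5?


Track (count of 2) mod 5: states 0..4, accept at 0
Minimal DFA: 5 states


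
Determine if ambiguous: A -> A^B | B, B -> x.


precedence layered via separate nonterminal B: deterministic
Unambiguous


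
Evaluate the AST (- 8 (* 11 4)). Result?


Evaluate inner: (* 11 4) = 44
Evaluate root: (- 8 44) = -36
Result: -36


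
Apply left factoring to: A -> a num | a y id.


Common prefix: 'a'
Factored: A -> a A', A' -> num | y id


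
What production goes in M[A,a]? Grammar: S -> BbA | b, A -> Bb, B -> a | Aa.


For [A, a]: 'a' ∈ FIRST(Bb)
Entry: A -> Bb


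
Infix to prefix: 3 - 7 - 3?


left-to-right (same/higher precedence on left): tree is (- (- 3 7) 3)
Prefix: - - 3 7 3


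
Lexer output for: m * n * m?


Scan left to right, longest-match per lexeme
Tokens: ID(m), OP(*), ID(n), OP(*), ID(m)


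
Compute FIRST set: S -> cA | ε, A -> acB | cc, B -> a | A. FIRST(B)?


Per alternative of B: FIRST(a) = {a}; FIRST(A) = {a, c}
FIRST(B) = {a, c}


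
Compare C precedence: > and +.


'+' is additive (level 9); '>' is relational (level 7)
Higher level binds tighter
'+' has higher precedence than '>'


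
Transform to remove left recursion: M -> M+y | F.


Left-recursive alternatives: M+y; non-recursive: F
Introduce M': M -> FM', M' -> +yM' | ε


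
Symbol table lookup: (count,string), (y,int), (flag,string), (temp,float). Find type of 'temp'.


Lookup 'temp' → type float


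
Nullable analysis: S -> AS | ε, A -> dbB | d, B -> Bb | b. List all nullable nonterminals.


A nonterminal is nullable iff some alternative derives ε (directly, or every symbol in it is nullable)
Nullable: {S}


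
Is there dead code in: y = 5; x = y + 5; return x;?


y is read by x's definition; x is returned
No dead code


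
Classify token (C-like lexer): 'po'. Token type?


Pattern: letter/underscore followed by alphanumerics, not a keyword
Type: IDENTIFIER


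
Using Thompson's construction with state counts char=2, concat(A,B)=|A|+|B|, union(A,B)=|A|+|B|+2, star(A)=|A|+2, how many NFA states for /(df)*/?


Syntax tree has 2 char leaf(s), 0 union(s), 1 star(s)
chars contribute 2×2 = 4; each union adds +2; each star adds +2
Total: 4 + 0 + 2 = 6 states


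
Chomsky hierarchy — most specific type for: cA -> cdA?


LHS has context (more than one symbol) and |LHS| ≤ |RHS|
Classification: Type 1 (Context-Sensitive)


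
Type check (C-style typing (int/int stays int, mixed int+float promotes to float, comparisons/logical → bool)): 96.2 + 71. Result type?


Operand types: float + int
Rule: mixed int/float promotes to float; int/int stays int
Result type: float


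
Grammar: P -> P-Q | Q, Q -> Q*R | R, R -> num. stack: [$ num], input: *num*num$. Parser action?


'num' on top is the handle for R -> num
Action: reduce (R -> num)


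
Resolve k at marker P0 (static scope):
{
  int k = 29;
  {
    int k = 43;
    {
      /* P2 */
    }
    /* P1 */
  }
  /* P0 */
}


k declared in the same block as P0
k = 29


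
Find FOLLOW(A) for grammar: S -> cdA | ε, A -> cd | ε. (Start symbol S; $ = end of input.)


$ ∈ FOLLOW(S). For each A -> αBβ: add FIRST(β)\{ε} to FOLLOW(B); if β nullable, add FOLLOW(A).
FOLLOW(A) = {$}


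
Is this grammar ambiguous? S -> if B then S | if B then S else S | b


dangling else: 'if B then if B then b else b' parses two ways
Ambiguous


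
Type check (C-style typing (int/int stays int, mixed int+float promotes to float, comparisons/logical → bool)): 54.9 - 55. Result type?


Operand types: float - int
Rule: mixed int/float promotes to float; int/int stays int
Result type: float


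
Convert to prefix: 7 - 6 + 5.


left-to-right (same/higher precedence on left): tree is (+ (- 7 6) 5)
Prefix: + - 7 6 5


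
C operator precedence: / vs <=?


'/' is multiplicative (level 10); '<=' is relational (level 7)
Higher level binds tighter
'/' has higher precedence than '<='


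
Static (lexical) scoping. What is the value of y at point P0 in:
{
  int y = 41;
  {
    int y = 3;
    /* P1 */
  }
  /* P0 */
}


y declared in the same block as P0
y = 41


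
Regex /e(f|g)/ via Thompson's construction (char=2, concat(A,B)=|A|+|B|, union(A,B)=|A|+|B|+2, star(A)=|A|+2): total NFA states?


Syntax tree has 3 char leaf(s), 1 union(s), 0 star(s)
chars contribute 3×2 = 6; each union adds +2; each star adds +2
Total: 6 + 2 + 0 = 8 states


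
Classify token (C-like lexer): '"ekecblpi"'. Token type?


Pattern: double-quoted sequence
Type: STRING_LITERAL


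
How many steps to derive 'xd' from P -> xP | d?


Derivation: P => xP => xd
Steps: 2


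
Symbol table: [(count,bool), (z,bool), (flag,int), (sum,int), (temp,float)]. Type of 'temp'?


Lookup 'temp' → type float


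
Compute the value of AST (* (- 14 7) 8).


Evaluate inner: (- 14 7) = 7
Evaluate root: (* 7 8) = 56
Result: 56


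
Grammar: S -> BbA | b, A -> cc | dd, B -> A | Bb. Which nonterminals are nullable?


A nonterminal is nullable iff some alternative derives ε (directly, or every symbol in it is nullable)
Nullable: {}


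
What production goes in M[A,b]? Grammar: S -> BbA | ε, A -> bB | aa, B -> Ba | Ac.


For [A, b]: 'b' ∈ FIRST(bB)
Entry: A -> bB


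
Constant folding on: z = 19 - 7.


19 - 7 = 12 at compile time
Optimized: z = 12


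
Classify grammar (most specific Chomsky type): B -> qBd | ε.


Single nonterminal LHS, but q^n d^n is not regular
Classification: Type 2 (Context-Free)


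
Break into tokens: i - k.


Scan left to right, longest-match per lexeme
Tokens: ID(i), OP(-), ID(k)


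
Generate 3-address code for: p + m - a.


Break into single-operator statements:
t1 = p + m
t2 = t1 - a


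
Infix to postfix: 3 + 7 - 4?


Left to right (same or higher precedence on left)
Postfix: 3 7 + 4 -


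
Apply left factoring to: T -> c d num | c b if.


Common prefix: 'c'
Factored: T -> c T', T' -> d num | b if


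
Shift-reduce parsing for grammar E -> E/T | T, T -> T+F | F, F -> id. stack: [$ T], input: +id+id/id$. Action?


shift '+' to continue T -> T+F
Action: shift


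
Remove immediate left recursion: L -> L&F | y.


Left-recursive alternatives: L&F; non-recursive: y
Introduce L': L -> yL', L' -> &FL' | ε


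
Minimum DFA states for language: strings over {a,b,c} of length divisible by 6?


Track length mod 6: states 0..5, accept at 0
Minimal DFA: 6 states


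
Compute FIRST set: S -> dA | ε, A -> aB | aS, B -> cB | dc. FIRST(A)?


Per alternative of A: FIRST(aB) = {a}; FIRST(aS) = {a}
FIRST(A) = {a}


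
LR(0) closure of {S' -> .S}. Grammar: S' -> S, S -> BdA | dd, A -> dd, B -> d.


Start: S' -> .S
For each item with dot before a nonterminal B, add B -> .γ for every B-production
Closure: [S' -> .S, S -> .BdA, S -> .dd, B -> .d]


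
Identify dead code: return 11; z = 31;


statement follows a return and is unreachable
Dead: 'z = 31'


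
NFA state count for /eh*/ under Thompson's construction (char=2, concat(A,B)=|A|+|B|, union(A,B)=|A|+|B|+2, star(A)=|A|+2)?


Syntax tree has 2 char leaf(s), 0 union(s), 1 star(s)
chars contribute 2×2 = 4; each union adds +2; each star adds +2
Total: 4 + 0 + 2 = 6 states


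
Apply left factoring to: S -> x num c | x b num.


Common prefix: 'x'
Factored: S -> x S', S' -> num c | b num


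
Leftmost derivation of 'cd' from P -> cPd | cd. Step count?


Derivation: P => cd
Steps: 1


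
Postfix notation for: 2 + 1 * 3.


* has higher precedence, evaluate 1*3 first
Postfix: 2 1 3 * +


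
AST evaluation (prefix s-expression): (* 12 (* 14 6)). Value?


Evaluate inner: (* 14 6) = 84
Evaluate root: (* 12 84) = 1008
Result: 1008


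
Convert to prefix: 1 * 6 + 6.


left-to-right (same/higher precedence on left): tree is (+ (* 1 6) 6)
Prefix: + * 1 6 6


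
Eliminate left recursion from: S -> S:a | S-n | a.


Left-recursive alternatives: S:a, S-n; non-recursive: a
Introduce S': S -> aS', S' -> :aS' | -nS' | ε


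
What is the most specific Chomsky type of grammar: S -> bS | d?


Right-linear: every RHS is a terminal or a terminal followed by one nonterminal
Classification: Type 3 (Regular)


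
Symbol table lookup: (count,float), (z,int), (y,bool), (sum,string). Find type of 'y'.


Lookup 'y' → type bool


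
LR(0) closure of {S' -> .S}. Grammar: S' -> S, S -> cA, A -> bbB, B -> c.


Start: S' -> .S
For each item with dot before a nonterminal B, add B -> .γ for every B-production
Closure: [S' -> .S, S -> .cA]


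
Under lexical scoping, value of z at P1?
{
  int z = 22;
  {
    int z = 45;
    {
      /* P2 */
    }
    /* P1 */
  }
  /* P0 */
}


z declared in the same block as P1
z = 45


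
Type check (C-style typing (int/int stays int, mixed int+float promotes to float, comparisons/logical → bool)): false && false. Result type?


Operand types: bool && bool
Rule: logical operators take bool operands and yield bool
Result type: bool


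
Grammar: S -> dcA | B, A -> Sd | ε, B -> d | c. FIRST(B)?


Per alternative of B: FIRST(d) = {d}; FIRST(c) = {c}
FIRST(B) = {c, d}


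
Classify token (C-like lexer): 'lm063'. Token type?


Pattern: letter/underscore followed by alphanumerics, not a keyword
Type: IDENTIFIER


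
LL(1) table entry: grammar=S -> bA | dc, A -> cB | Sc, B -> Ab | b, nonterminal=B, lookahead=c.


For [B, c]: 'c' ∈ FIRST(Ab)
Entry: B -> Ab


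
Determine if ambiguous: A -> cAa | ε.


balanced c^n…a^n: each string has a unique parse
Unambiguous


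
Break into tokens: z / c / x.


Scan left to right, longest-match per lexeme
Tokens: ID(z), OP(/), ID(c), OP(/), ID(x)


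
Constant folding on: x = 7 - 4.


7 - 4 = 3 at compile time
Optimized: x = 3


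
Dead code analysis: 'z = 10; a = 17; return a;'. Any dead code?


z is assigned but never read
Dead: 'z = 10'


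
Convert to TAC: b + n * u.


Break into single-operator statements:
t1 = n * u
t2 = b + t1


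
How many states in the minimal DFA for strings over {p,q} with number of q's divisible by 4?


Track (count of q) mod 4: states 0..3, accept at 0
Minimal DFA: 4 states


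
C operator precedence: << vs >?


'<<' is shift (level 8); '>' is relational (level 7)
Higher level binds tighter
'<<' has higher precedence than '>'


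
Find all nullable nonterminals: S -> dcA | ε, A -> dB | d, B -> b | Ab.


A nonterminal is nullable iff some alternative derives ε (directly, or every symbol in it is nullable)
Nullable: {S}


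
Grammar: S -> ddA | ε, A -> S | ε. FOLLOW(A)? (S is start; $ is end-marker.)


$ ∈ FOLLOW(S). For each A -> αBβ: add FIRST(β)\{ε} to FOLLOW(B); if β nullable, add FOLLOW(A).
FOLLOW(A) = {$}


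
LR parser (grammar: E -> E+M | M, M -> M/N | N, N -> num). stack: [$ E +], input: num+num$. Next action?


no handle ('E+' is not any RHS); shift 'num'
Action: shift


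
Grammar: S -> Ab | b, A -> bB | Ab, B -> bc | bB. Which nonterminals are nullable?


A nonterminal is nullable iff some alternative derives ε (directly, or every symbol in it is nullable)
Nullable: {}


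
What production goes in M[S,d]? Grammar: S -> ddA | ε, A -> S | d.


For [S, d]: 'd' ∈ FIRST(ddA)
Entry: S -> ddA


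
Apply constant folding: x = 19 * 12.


19 * 12 = 228 at compile time
Optimized: x = 228


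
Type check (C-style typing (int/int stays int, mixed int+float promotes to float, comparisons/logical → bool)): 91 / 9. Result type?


Operand types: int / int
Rule: mixed int/float promotes to float; int/int stays int
Result type: int


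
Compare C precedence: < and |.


'<' is relational (level 7); '|' is bitwise OR (level 3)
Higher level binds tighter
'<' has higher precedence than '|'


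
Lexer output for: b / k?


Scan left to right, longest-match per lexeme
Tokens: ID(b), OP(/), ID(k)


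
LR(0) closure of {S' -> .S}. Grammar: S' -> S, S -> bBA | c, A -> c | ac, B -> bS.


Start: S' -> .S
For each item with dot before a nonterminal B, add B -> .γ for every B-production
Closure: [S' -> .S, S -> .bBA, S -> .c]


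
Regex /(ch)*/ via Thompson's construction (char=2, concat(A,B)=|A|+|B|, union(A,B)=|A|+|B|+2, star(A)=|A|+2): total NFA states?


Syntax tree has 2 char leaf(s), 0 union(s), 1 star(s)
chars contribute 2×2 = 4; each union adds +2; each star adds +2
Total: 4 + 0 + 2 = 6 states


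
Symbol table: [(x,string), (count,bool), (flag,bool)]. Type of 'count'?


Lookup 'count' → type bool


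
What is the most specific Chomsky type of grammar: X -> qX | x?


Right-linear: every RHS is a terminal or a terminal followed by one nonterminal
Classification: Type 3 (Regular)


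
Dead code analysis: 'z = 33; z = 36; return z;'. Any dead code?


first assignment to z is overwritten before any read
Dead: 'z = 33'


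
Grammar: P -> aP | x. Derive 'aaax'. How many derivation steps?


Derivation: P => aP => aaP => aaaP => aaax
Steps: 4


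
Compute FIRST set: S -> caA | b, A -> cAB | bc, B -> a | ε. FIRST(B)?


Per alternative of B: FIRST(a) = {a}; FIRST(ε) = {ε}
FIRST(B) = {a, ε}


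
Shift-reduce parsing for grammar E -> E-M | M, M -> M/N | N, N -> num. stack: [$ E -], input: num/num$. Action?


no handle ('E-' is not any RHS); shift 'num'
Action: shift


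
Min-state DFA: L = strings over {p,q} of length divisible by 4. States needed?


Track length mod 4: states 0..3, accept at 0
Minimal DFA: 4 states


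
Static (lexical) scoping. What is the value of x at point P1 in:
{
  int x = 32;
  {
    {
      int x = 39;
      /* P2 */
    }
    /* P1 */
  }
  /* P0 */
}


P1's block does not declare x; resolves to the enclosing declaration at depth 0
x = 32


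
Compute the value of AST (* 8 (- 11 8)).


Evaluate inner: (- 11 8) = 3
Evaluate root: (* 8 3) = 24
Result: 24


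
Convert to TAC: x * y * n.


Break into single-operator statements:
t1 = x * y
t2 = t1 * n


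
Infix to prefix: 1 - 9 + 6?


left-to-right (same/higher precedence on left): tree is (+ (- 1 9) 6)
Prefix: + - 1 9 6


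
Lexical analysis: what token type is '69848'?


Pattern: digits only
Type: INTEGER_LITERAL


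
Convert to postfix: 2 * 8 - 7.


Left to right (same or higher precedence on left)
Postfix: 2 8 * 7 -


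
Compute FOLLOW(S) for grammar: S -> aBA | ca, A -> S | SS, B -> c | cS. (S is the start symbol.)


$ ∈ FOLLOW(S). For each A -> αBβ: add FIRST(β)\{ε} to FOLLOW(B); if β nullable, add FOLLOW(A).
FOLLOW(S) = {$, a, c}


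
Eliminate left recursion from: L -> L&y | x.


Left-recursive alternatives: L&y; non-recursive: x
Introduce L': L -> xL', L' -> &yL' | ε


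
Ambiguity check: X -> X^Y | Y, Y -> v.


precedence layered via separate nonterminal Y: deterministic
Unambiguous


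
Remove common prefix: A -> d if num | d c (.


Common prefix: 'd'
Factored: A -> d A', A' -> if num | c (


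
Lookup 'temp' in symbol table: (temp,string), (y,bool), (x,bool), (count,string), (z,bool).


Lookup 'temp' → type string


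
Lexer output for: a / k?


Scan left to right, longest-match per lexeme
Tokens: ID(a), OP(/), ID(k)


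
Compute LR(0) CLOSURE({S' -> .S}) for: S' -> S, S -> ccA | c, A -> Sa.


Start: S' -> .S
For each item with dot before a nonterminal B, add B -> .γ for every B-production
Closure: [S' -> .S, S -> .ccA, S -> .c]


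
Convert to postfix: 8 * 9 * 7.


Left to right (same or higher precedence on left)
Postfix: 8 9 * 7 *


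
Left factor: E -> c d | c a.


Common prefix: 'c'
Factored: E -> c E', E' -> d | a


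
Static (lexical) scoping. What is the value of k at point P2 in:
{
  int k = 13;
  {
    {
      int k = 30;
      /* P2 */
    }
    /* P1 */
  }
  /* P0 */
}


k declared in the same block as P2
k = 30


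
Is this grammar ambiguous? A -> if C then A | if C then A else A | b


dangling else: 'if C then if C then b else b' parses two ways
Ambiguous


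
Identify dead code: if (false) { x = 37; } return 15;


condition is constant false, so the whole block is unreachable
Dead: 'if (false) { x = 37; }'


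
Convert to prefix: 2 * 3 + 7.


left-to-right (same/higher precedence on left): tree is (+ (* 2 3) 7)
Prefix: + * 2 3 7


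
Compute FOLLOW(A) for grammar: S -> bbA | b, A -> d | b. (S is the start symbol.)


$ ∈ FOLLOW(S). For each A -> αBβ: add FIRST(β)\{ε} to FOLLOW(B); if β nullable, add FOLLOW(A).
FOLLOW(A) = {$}


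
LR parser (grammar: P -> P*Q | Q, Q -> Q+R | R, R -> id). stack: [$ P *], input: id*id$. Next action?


no handle ('P*' is not any RHS); shift 'id'
Action: shift


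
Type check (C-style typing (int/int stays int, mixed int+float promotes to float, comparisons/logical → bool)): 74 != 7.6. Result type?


Operand types: int != float
Rule: comparison yields bool
Result type: bool


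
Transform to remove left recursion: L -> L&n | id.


Left-recursive alternatives: L&n; non-recursive: id
Introduce L': L -> idL', L' -> &nL' | ε


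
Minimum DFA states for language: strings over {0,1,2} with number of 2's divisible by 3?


Track (count of 2) mod 3: states 0..2, accept at 0
Minimal DFA: 3 states


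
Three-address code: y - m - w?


Break into single-operator statements:
t1 = y - m
t2 = t1 - w


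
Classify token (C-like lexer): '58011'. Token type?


Pattern: digits only
Type: INTEGER_LITERAL


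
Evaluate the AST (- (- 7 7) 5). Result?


Evaluate inner: (- 7 7) = 0
Evaluate root: (- 0 5) = -5
Result: -5


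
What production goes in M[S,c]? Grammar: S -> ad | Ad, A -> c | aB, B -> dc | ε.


For [S, c]: 'c' ∈ FIRST(Ad)
Entry: S -> Ad


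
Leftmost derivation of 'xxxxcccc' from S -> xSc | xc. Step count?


Derivation: S => xSc => xxScc => xxxSccc => xxxxcccc
Steps: 4


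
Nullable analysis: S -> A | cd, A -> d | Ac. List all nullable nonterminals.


A nonterminal is nullable iff some alternative derives ε (directly, or every symbol in it is nullable)
Nullable: {}


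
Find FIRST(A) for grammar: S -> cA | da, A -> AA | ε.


Per alternative of A: FIRST(AA) = {ε}; FIRST(ε) = {ε}
FIRST(A) = {ε}


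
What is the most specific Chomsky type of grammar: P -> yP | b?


Right-linear: every RHS is a terminal or a terminal followed by one nonterminal
Classification: Type 3 (Regular)


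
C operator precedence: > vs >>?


'>>' is shift (level 8); '>' is relational (level 7)
Higher level binds tighter
'>>' has higher precedence than '>'


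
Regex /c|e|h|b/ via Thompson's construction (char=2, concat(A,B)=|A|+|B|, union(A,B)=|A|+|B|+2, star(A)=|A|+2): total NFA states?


Syntax tree has 4 char leaf(s), 3 union(s), 0 star(s)
chars contribute 4×2 = 8; each union adds +2; each star adds +2
Total: 8 + 6 + 0 = 14 states


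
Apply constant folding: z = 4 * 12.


4 * 12 = 48 at compile time
Optimized: z = 48


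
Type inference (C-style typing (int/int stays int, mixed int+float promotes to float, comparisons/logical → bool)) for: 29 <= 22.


Operand types: int <= int
Rule: comparison yields bool
Result type: bool


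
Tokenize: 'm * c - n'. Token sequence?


Scan left to right, longest-match per lexeme
Tokens: ID(m), OP(*), ID(c), OP(-), ID(n)


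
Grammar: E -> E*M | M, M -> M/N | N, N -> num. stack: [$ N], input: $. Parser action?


'N' (not preceded by M/) is the handle for M -> N
Action: reduce (M -> N)


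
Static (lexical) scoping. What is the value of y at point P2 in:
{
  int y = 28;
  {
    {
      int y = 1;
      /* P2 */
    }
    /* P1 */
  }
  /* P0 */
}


y declared in the same block as P2
y = 1


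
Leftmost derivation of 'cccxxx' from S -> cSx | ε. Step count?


Derivation: S => cSx => ccSxx => cccSxxx => cccxxx
Steps: 4


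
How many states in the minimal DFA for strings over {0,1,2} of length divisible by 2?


Track length mod 2: states 0..1, accept at 0
Minimal DFA: 2 states


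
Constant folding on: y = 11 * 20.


11 * 20 = 220 at compile time
Optimized: y = 220


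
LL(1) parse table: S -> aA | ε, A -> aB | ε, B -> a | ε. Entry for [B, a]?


For [B, a]: 'a' ∈ FIRST(a)
Entry: B -> a


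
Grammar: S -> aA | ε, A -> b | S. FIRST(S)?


Per alternative of S: FIRST(aA) = {a}; FIRST(ε) = {ε}
FIRST(S) = {a, ε}


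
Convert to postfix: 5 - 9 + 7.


Left to right (same or higher precedence on left)
Postfix: 5 9 - 7 +


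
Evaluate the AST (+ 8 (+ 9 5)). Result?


Evaluate inner: (+ 9 5) = 14
Evaluate root: (+ 8 14) = 22
Result: 22


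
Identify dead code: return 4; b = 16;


statement follows a return and is unreachable
Dead: 'b = 16'


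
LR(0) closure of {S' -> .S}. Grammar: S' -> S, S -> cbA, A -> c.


Start: S' -> .S
For each item with dot before a nonterminal B, add B -> .γ for every B-production
Closure: [S' -> .S, S -> .cbA]


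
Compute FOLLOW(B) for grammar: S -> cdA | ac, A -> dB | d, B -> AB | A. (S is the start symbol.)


$ ∈ FOLLOW(S). For each A -> αBβ: add FIRST(β)\{ε} to FOLLOW(B); if β nullable, add FOLLOW(A).
FOLLOW(B) = {$, d}


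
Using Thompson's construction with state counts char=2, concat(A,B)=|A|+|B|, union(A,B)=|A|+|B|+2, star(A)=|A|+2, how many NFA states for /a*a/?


Syntax tree has 2 char leaf(s), 0 union(s), 1 star(s)
chars contribute 2×2 = 4; each union adds +2; each star adds +2
Total: 4 + 0 + 2 = 6 states


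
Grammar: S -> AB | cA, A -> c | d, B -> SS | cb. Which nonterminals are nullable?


A nonterminal is nullable iff some alternative derives ε (directly, or every symbol in it is nullable)
Nullable: {}


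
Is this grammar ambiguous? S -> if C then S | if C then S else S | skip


dangling else: 'if C then if C then skip else skip' parses two ways
Ambiguous


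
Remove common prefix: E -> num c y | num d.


Common prefix: 'num'
Factored: E -> num E', E' -> c y | d


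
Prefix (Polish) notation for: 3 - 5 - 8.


left-to-right (same/higher precedence on left): tree is (- (- 3 5) 8)
Prefix: - - 3 5 8


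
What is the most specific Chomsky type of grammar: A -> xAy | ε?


Single nonterminal LHS, but x^n y^n is not regular
Classification: Type 2 (Context-Free)


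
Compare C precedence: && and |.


'|' is bitwise OR (level 3); '&&' is logical AND (level 2)
Higher level binds tighter
'|' has higher precedence than '&&'


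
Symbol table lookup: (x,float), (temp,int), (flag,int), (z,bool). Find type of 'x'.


Lookup 'x' → type float


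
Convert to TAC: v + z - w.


Break into single-operator statements:
t1 = v + z
t2 = t1 - w


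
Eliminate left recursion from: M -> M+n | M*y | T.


Left-recursive alternatives: M+n, M*y; non-recursive: T
Introduce M': M -> TM', M' -> +nM' | *yM' | ε


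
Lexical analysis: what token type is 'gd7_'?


Pattern: letter/underscore followed by alphanumerics, not a keyword
Type: IDENTIFIER


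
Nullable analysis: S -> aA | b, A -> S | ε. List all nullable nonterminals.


A nonterminal is nullable iff some alternative derives ε (directly, or every symbol in it is nullable)
Nullable: {A}


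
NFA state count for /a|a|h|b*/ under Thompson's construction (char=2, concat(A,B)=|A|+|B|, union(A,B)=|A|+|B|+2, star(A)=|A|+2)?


Syntax tree has 4 char leaf(s), 3 union(s), 1 star(s)
chars contribute 4×2 = 8; each union adds +2; each star adds +2
Total: 8 + 6 + 2 = 16 states


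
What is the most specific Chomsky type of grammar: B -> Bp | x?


Left-linear: every RHS is a terminal or one nonterminal followed by a terminal
Classification: Type 3 (Regular)


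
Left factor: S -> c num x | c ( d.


Common prefix: 'c'
Factored: S -> c S', S' -> num x | ( d


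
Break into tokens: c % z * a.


Scan left to right, longest-match per lexeme
Tokens: ID(c), OP(%), ID(z), OP(*), ID(a)


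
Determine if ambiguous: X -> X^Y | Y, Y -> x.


precedence layered via separate nonterminal Y: deterministic
Unambiguous


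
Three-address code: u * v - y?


Break into single-operator statements:
t1 = u * v
t2 = t1 - y


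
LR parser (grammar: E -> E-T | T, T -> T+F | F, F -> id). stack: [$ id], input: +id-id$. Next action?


'id' on top is the handle for F -> id
Action: reduce (F -> id)


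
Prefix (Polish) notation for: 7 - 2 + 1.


left-to-right (same/higher precedence on left): tree is (+ (- 7 2) 1)
Prefix: + - 7 2 1


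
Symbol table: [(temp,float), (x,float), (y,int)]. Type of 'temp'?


Lookup 'temp' → type float


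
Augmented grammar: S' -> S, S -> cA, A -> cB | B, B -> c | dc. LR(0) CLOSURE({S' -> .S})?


Start: S' -> .S
For each item with dot before a nonterminal B, add B -> .γ for every B-production
Closure: [S' -> .S, S -> .cA]


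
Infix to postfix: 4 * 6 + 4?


Left to right (same or higher precedence on left)
Postfix: 4 6 * 4 +


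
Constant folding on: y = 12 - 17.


12 - 17 = -5 at compile time
Optimized: y = -5


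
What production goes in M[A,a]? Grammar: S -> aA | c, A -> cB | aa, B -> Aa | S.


For [A, a]: 'a' ∈ FIRST(aa)
Entry: A -> aa


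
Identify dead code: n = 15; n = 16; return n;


first assignment to n is overwritten before any read
Dead: 'n = 15'


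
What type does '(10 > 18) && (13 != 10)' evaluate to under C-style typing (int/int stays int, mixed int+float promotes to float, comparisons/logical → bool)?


Operand types: bool && bool
Rule: logical operators take bool operands and yield bool
Result type: bool


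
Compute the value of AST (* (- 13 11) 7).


Evaluate inner: (- 13 11) = 2
Evaluate root: (* 2 7) = 14
Result: 14


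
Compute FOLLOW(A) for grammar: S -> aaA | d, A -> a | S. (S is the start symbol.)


$ ∈ FOLLOW(S). For each A -> αBβ: add FIRST(β)\{ε} to FOLLOW(B); if β nullable, add FOLLOW(A).
FOLLOW(A) = {$}


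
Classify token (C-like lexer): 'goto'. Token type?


Pattern: reserved word
Type: KEYWORD


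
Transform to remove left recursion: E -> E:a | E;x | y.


Left-recursive alternatives: E:a, E;x; non-recursive: y
Introduce E': E -> yE', E' -> :aE' | ;xE' | ε


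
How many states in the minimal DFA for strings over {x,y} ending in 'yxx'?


Track the longest suffix of input matching a prefix of 'yxx': 4 classes (prefixes of length 0..3)
Minimal DFA: 4 states


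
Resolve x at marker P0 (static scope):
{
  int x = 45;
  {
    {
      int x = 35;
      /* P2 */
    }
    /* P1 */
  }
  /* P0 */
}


x declared in the same block as P0
x = 45


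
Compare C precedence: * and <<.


'*' is multiplicative (level 10); '<<' is shift (level 8)
Higher level binds tighter
'*' has higher precedence than '<<'


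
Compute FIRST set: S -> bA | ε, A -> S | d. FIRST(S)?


Per alternative of S: FIRST(bA) = {b}; FIRST(ε) = {ε}
FIRST(S) = {b, ε}


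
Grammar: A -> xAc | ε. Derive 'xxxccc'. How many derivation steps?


Derivation: A => xAc => xxAcc => xxxAccc => xxxccc
Steps: 4


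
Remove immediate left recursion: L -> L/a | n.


Left-recursive alternatives: L/a; non-recursive: n
Introduce L': L -> nL', L' -> /aL' | ε


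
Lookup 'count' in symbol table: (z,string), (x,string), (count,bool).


Lookup 'count' → type bool


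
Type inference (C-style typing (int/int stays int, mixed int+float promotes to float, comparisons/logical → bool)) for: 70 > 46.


Operand types: int > int
Rule: comparison yields bool
Result type: bool


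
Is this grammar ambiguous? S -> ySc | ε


balanced y^n…c^n: each string has a unique parse
Unambiguous


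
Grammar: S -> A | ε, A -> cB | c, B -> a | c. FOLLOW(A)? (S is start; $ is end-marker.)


$ ∈ FOLLOW(S). For each A -> αBβ: add FIRST(β)\{ε} to FOLLOW(B); if β nullable, add FOLLOW(A).
FOLLOW(A) = {$}


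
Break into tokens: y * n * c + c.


Scan left to right, longest-match per lexeme
Tokens: ID(y), OP(*), ID(n), OP(*), ID(c), OP(+), ID(c)


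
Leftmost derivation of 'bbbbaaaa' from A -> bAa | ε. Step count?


Derivation: A => bAa => bbAaa => bbbAaaa => bbbbAaaaa => bbbbaaaa
Steps: 5


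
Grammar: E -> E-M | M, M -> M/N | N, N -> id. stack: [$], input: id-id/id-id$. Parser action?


no handle on stack; shift 'id'
Action: shift


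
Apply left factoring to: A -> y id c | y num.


Common prefix: 'y'
Factored: A -> y A', A' -> id c | num


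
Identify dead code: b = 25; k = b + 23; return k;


b is read by k's definition; k is returned
No dead code


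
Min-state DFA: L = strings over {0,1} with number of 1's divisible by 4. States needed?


Track (count of 1) mod 4: states 0..3, accept at 0
Minimal DFA: 4 states


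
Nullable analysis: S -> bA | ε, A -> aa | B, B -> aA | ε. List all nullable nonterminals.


A nonterminal is nullable iff some alternative derives ε (directly, or every symbol in it is nullable)
Nullable: {A, B, S}


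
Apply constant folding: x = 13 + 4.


13 + 4 = 17 at compile time
Optimized: x = 17


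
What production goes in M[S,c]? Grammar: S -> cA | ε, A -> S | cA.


For [S, c]: 'c' ∈ FIRST(cA)
Entry: S -> cA


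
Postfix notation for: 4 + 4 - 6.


Left to right (same or higher precedence on left)
Postfix: 4 4 + 6 -


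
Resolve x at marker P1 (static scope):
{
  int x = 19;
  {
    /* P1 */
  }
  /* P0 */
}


P1's block does not declare x; resolves to the enclosing declaration at depth 0
x = 19


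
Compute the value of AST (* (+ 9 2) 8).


Evaluate inner: (+ 9 2) = 11
Evaluate root: (* 11 8) = 88
Result: 88


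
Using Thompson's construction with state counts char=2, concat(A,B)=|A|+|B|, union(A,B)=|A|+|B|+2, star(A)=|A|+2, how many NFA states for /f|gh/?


Syntax tree has 3 char leaf(s), 1 union(s), 0 star(s)
chars contribute 3×2 = 6; each union adds +2; each star adds +2
Total: 6 + 2 + 0 = 8 states


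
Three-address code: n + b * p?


Break into single-operator statements:
t1 = b * p
t2 = n + t1


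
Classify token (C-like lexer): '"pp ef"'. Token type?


Pattern: double-quoted sequence
Type: STRING_LITERAL


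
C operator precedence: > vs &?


'>' is relational (level 7); '&' is bitwise AND (level 5)
Higher level binds tighter
'>' has higher precedence than '&'


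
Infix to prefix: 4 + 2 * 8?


'*' binds tighter: tree is (+ 4 (* 2 8))
Prefix: + 4 * 2 8


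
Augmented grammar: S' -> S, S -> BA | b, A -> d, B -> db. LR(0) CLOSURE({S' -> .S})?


Start: S' -> .S
For each item with dot before a nonterminal B, add B -> .γ for every B-production
Closure: [S' -> .S, S -> .BA, S -> .b, B -> .db]


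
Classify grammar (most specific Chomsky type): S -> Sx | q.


Left-linear: every RHS is a terminal or one nonterminal followed by a terminal
Classification: Type 3 (Regular)


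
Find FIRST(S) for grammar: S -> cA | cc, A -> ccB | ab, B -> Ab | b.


Per alternative of S: FIRST(cA) = {c}; FIRST(cc) = {c}
FIRST(S) = {c}


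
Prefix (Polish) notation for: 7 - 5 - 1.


left-to-right (same/higher precedence on left): tree is (- (- 7 5) 1)
Prefix: - - 7 5 1


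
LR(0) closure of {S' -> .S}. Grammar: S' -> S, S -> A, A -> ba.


Start: S' -> .S
For each item with dot before a nonterminal B, add B -> .γ for every B-production
Closure: [S' -> .S, S -> .A, A -> .ba]


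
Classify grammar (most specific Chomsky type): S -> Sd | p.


Left-linear: every RHS is a terminal or one nonterminal followed by a terminal
Classification: Type 3 (Regular)


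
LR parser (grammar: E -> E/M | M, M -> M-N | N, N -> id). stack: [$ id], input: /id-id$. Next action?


'id' on top is the handle for N -> id
Action: reduce (N -> id)


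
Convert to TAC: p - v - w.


Break into single-operator statements:
t1 = p - v
t2 = t1 - w


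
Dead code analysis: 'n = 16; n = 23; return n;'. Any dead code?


first assignment to n is overwritten before any read
Dead: 'n = 16'


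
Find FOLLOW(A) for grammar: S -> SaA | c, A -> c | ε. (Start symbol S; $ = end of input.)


$ ∈ FOLLOW(S). For each A -> αBβ: add FIRST(β)\{ε} to FOLLOW(B); if β nullable, add FOLLOW(A).
FOLLOW(A) = {$, a}


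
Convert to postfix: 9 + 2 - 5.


Left to right (same or higher precedence on left)
Postfix: 9 2 + 5 -


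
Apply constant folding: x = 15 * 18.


15 * 18 = 270 at compile time
Optimized: x = 270


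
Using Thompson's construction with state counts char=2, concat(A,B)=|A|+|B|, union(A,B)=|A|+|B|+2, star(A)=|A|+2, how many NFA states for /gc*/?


Syntax tree has 2 char leaf(s), 0 union(s), 1 star(s)
chars contribute 2×2 = 4; each union adds +2; each star adds +2
Total: 4 + 0 + 2 = 6 states


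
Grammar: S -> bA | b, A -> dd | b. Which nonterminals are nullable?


A nonterminal is nullable iff some alternative derives ε (directly, or every symbol in it is nullable)
Nullable: {}


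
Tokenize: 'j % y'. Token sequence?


Scan left to right, longest-match per lexeme
Tokens: ID(j), OP(%), ID(y)


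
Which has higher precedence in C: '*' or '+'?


'*' is multiplicative (level 10); '+' is additive (level 9)
Higher level binds tighter
'*' has higher precedence than '+'


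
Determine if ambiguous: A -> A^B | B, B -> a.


precedence layered via separate nonterminal B: deterministic
Unambiguous


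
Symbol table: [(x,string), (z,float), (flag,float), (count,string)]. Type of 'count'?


Lookup 'count' → type string


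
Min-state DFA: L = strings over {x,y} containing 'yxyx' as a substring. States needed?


KMP-style automaton: 4 progress states + 1 absorbing accept = 5
Minimal DFA: 5 states


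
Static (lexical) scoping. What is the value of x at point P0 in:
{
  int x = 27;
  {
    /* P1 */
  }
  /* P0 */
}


x declared in the same block as P0
x = 27


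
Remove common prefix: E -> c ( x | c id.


Common prefix: 'c'
Factored: E -> c E', E' -> ( x | id


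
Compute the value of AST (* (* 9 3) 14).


Evaluate inner: (* 9 3) = 27
Evaluate root: (* 27 14) = 378
Result: 378


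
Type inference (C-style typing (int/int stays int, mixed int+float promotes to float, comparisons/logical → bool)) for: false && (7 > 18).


Operand types: bool && bool
Rule: logical operators take bool operands and yield bool
Result type: bool


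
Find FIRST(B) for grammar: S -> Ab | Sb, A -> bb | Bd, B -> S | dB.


Per alternative of B: FIRST(S) = {b, d}; FIRST(dB) = {d}
FIRST(B) = {b, d}


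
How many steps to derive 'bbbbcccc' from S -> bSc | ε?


Derivation: S => bSc => bbScc => bbbSccc => bbbbScccc => bbbbcccc
Steps: 5


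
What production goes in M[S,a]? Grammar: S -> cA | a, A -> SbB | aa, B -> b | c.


For [S, a]: 'a' ∈ FIRST(a)
Entry: S -> a


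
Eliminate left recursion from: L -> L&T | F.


Left-recursive alternatives: L&T; non-recursive: F
Introduce L': L -> FL', L' -> &TL' | ε


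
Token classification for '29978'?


Pattern: digits only
Type: INTEGER_LITERAL


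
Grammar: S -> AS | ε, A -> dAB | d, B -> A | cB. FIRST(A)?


Per alternative of A: FIRST(dAB) = {d}; FIRST(d) = {d}
FIRST(A) = {d}


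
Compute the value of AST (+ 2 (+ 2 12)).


Evaluate inner: (+ 2 12) = 14
Evaluate root: (+ 2 14) = 16
Result: 16


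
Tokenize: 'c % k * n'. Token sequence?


Scan left to right, longest-match per lexeme
Tokens: ID(c), OP(%), ID(k), OP(*), ID(n)


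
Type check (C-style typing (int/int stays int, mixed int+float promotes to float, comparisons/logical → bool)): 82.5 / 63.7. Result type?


Operand types: float / float
Rule: mixed int/float promotes to float; int/int stays int
Result type: float


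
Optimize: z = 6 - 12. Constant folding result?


6 - 12 = -6 at compile time
Optimized: z = -6


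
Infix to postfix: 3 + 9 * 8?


* has higher precedence, evaluate 9*8 first
Postfix: 3 9 8 * +


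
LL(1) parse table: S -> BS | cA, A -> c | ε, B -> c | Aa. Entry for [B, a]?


For [B, a]: 'a' ∈ FIRST(Aa)
Entry: B -> Aa


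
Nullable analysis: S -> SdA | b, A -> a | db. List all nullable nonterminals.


A nonterminal is nullable iff some alternative derives ε (directly, or every symbol in it is nullable)
Nullable: {}


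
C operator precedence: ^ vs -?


'-' is additive (level 9); '^' is bitwise XOR (level 4)
Higher level binds tighter
'-' has higher precedence than '^'


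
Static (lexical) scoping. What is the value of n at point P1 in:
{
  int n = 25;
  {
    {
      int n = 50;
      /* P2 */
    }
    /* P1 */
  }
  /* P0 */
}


P1's block does not declare n; resolves to the enclosing declaration at depth 0
n = 25


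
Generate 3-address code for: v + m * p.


Break into single-operator statements:
t1 = m * p
t2 = v + t1


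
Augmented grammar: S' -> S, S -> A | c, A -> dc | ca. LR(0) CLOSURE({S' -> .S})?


Start: S' -> .S
For each item with dot before a nonterminal B, add B -> .γ for every B-production
Closure: [S' -> .S, S -> .A, S -> .c, A -> .dc, A -> .ca]


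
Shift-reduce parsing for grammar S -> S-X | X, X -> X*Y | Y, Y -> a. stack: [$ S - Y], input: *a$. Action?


'Y' (not preceded by X*) is the handle for X -> Y
Action: reduce (X -> Y)


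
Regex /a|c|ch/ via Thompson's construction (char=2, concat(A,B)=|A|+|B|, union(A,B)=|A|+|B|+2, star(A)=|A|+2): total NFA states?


Syntax tree has 4 char leaf(s), 2 union(s), 0 star(s)
chars contribute 4×2 = 8; each union adds +2; each star adds +2
Total: 8 + 4 + 0 = 12 states
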